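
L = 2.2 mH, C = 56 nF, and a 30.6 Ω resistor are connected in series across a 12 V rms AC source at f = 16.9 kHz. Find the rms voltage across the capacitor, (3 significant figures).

ω = 2πf = 106200 rad/s
X_L = ωL = 234 Ω
X_C = 1/(ωC) = 168 Ω
Net reactance X = X_L − X_C = 65.4 Ω
Z = 30.6 + j65.4 Ω
|Z| = √(30.6² + 65.4²) = 72.2 Ω
I = V/|Z| = 166 mA
V_C = I·|Z_C| = 0.166 × 168 = 27.9 V

27.9 V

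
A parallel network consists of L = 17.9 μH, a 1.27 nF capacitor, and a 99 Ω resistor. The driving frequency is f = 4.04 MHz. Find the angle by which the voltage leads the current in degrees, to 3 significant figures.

-71.4°

ω = 2πf = 2.538e+07 rad/s
X_L = ωL = 454 Ω
X_C = 1/(ωC) = 31.0 Ω
Parallel: admittances add. Y = 1/R + 1/(jωL) + jωC
Y = (0.0101 + j0.0300) S
|Y| = 0.0317 S → |Z| = 1/|Y| = 31.6 Ω, ∠Z = −∠Y = -71.4°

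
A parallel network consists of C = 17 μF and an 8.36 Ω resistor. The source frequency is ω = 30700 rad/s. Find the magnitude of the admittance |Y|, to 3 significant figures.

X_C = 1/(ωC) = 1.92 Ω
Parallel: admittances add. Y = 1/R + jωC
Y = (0.120 + j0.522) S
|Y| = 0.535 S → |Z| = 1/|Y| = 1.87 Ω, ∠Z = −∠Y = -77.1°

535 mS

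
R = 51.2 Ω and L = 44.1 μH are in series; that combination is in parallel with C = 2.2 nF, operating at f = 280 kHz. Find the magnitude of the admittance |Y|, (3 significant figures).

ω = 2πf = 1.759e+06 rad/s
X_L = ωL = 77.6 Ω
X_C = 1/(ωC) = 258 Ω
Branch 1 (R+jX_L): Z₁ = 51.2 + j77.6 Ω, |Z₁| = 93.0 Ω
Branch 2 (−jX_C): Z₂ = −j258 Ω
Parallel: Z = Z₁Z₂/(Z₁+Z₂), |Z| = 128 Ω, ∠Z = 40.8°
|Y| = 1/|Z| = 7.82 mS

7.82 mS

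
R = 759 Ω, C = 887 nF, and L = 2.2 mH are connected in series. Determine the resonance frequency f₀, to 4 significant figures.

3.603 kHz

ω₀ = 1/√(LC) = 1/√(0.0022 × 8.87e-07) = 22640 rad/s
f₀ = ω₀/(2π) = 3.603 kHz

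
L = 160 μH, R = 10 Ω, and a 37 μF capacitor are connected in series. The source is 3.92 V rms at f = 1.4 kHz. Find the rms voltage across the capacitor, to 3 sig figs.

ω = 2πf = 8796 rad/s
X_L = ωL = 1.41 Ω
X_C = 1/(ωC) = 3.07 Ω
Net reactance X = X_L − X_C = -1.67 Ω
Z = 10.0 − j1.67 Ω
|Z| = √(10.0² + 1.67²) = 10.1 Ω
I = V/|Z| = 387 mA
V_C = I·|Z_C| = 0.387 × 3.07 = 1.19 V

1.19 V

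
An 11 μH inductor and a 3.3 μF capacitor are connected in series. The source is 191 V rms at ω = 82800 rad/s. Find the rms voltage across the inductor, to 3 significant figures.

63.3 V

X_L = ωL = 0.911 Ω
X_C = 1/(ωC) = 3.66 Ω
Net reactance X = X_L − X_C = -2.75 Ω
Z = − j2.75 Ω
|Z| = √(0² + 2.75²) = 2.75 Ω
I = V/|Z| = 69.5 A
V_L = I·|Z_L| = 69.5 × 0.911 = 63.3 V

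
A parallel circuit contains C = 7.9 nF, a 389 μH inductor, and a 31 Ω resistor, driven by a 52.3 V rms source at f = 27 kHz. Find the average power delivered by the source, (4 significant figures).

88.24 W

ω = 2πf = 169600 rad/s
X_L = ωL = 65.99 Ω
X_C = 1/(ωC) = 746.2 Ω
Parallel: admittances add. Y = 1/R + 1/(jωL) + jωC
Y = (0.03226 − j0.01381) S
|Y| = 0.03509 S → |Z| = 1/|Y| = 28.50 Ω, ∠Z = −∠Y = 23.18°
I = V/|Z| = 1.835 A
P = VI cos φ = 52.3 × 1.835 × cos(23.18°) = 88.24 W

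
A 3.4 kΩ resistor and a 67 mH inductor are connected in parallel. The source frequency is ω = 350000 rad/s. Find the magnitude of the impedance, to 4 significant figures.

X_L = ωL = 23450 Ω
Parallel: admittances add. Y = 1/R + 1/(jωL)
Y = (0.0002941 − j4.264e-05) S
|Y| = 0.0002972 S → |Z| = 1/|Y| = 3365 Ω, ∠Z = −∠Y = 8.250°

3365 Ω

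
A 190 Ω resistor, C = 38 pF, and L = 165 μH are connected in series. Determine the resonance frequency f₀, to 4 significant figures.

2.010 MHz

ω₀ = 1/√(LC) = 1/√(0.000165 × 3.8e-11) = 1.263e+07 rad/s
f₀ = ω₀/(2π) = 2.010 MHz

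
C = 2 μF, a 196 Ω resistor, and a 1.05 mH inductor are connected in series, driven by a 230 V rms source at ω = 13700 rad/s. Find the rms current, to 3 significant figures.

X_L = ωL = 14.4 Ω
X_C = 1/(ωC) = 36.5 Ω
Net reactance X = X_L − X_C = -22.1 Ω
Z = 196 − j22.1 Ω
|Z| = √(196² + 22.1²) = 197 Ω
I = V/|Z| = 230/197 = 1.17 A

1.17 A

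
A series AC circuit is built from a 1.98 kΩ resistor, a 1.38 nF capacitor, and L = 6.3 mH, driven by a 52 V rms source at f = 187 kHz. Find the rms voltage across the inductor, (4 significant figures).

54.46 V

ω = 2πf = 1.175e+06 rad/s
X_L = ωL = 7402 Ω
X_C = 1/(ωC) = 616.7 Ω
Net reactance X = X_L − X_C = 6785 Ω
Z = 1980 + j6785 Ω
|Z| = √(1980² + 6785²) = 7068 Ω
I = V/|Z| = 7.357 mA
V_L = I·|Z_L| = 0.007357 × 7402 = 54.46 V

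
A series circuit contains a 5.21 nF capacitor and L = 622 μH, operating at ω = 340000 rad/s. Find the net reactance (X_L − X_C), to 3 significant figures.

-353 Ω

X_L = ωL = 211 Ω
X_C = 1/(ωC) = 565 Ω
X = 211 − 565 = -353 Ω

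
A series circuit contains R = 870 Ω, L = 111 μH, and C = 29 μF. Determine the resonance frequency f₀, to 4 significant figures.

ω₀ = 1/√(LC) = 1/√(0.000111 × 2.9e-05) = 17630 rad/s
f₀ = ω₀/(2π) = 2.805 kHz

2.805 kHz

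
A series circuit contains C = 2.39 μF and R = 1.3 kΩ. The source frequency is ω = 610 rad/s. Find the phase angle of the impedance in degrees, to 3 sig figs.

-27.8°

X_C = 1/(ωC) = 686 Ω
Z = 1300 − j686 Ω
|Z| = √(1300² + 686²) = 1470 Ω
∠Z = arctan(-686/1300) = -27.8°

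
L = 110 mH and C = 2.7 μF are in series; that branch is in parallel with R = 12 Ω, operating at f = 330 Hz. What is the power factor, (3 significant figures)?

0.972

ω = 2πf = 2073 rad/s
X_L = ωL = 228 Ω
X_C = 1/(ωC) = 179 Ω
Branch 1: Z₁ = R = 12.0 Ω
Branch 2 (series LC): Z₂ = j(X_L − X_C) = j49.5 Ω
Parallel: Z = Z₁Z₂/(Z₁+Z₂), |Z| = 11.7 Ω, ∠Z = 13.6°
cos φ = cos(13.6°) = 0.972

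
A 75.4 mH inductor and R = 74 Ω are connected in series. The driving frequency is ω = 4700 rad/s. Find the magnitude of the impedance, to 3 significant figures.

362 Ω

X_L = ωL = 354 Ω
Z = 74.0 + j354 Ω
|Z| = √(74.0² + 354²) = 362 Ω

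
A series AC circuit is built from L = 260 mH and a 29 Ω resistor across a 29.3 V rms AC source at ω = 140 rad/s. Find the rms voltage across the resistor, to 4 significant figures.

X_L = ωL = 36.40 Ω
Z = 29.00 + j36.40 Ω
|Z| = √(29.00² + 36.40²) = 46.54 Ω
I = V/|Z| = 629.6 mA
V_R = I·|Z_R| = 0.6296 × 29.00 = 18.26 V

18.26 V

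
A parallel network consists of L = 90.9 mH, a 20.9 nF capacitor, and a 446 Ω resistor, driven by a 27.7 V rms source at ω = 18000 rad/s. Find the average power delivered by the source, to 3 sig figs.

1.72 W

X_L = ωL = 1640 Ω
X_C = 1/(ωC) = 2660 Ω
Parallel: admittances add. Y = 1/R + 1/(jωL) + jωC
Y = (0.00224 − j0.000235) S
|Y| = 0.00225 S → |Z| = 1/|Y| = 444 Ω, ∠Z = −∠Y = 5.98°
I = V/|Z| = 62.4 mA
P = VI cos φ = 27.7 × 0.0624 × cos(5.98°) = 1.72 W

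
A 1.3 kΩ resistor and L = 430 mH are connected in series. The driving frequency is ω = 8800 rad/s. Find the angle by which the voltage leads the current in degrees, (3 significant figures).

X_L = ωL = 3780 Ω
Z = 1300 + j3780 Ω
|Z| = √(1300² + 3780²) = 4000 Ω
∠Z = arctan(3780/1300) = 71.0°

71.0°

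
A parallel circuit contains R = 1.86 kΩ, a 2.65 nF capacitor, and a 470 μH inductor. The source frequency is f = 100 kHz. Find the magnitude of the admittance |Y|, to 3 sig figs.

ω = 2πf = 628300 rad/s
X_L = ωL = 295 Ω
X_C = 1/(ωC) = 601 Ω
Parallel: admittances add. Y = 1/R + 1/(jωL) + jωC
Y = (0.000538 − j0.00172) S
|Y| = 0.00180 S → |Z| = 1/|Y| = 555 Ω, ∠Z = −∠Y = 72.7°

1.80 mS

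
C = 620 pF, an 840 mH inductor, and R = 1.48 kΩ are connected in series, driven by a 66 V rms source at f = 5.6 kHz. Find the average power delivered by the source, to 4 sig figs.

24.11 mW

ω = 2πf = 35190 rad/s
X_L = ωL = 29560 Ω
X_C = 1/(ωC) = 45840 Ω
Net reactance X = X_L − X_C = -16280 Ω
Z = 1480 − j16280 Ω
|Z| = √(1480² + 16280²) = 16350 Ω
∠Z = arctan(-16280/1480) = -84.81°
I = V/|Z| = 4.037 mA
P = VI cos φ = 66 × 0.004037 × cos(-84.81°) = 24.11 mW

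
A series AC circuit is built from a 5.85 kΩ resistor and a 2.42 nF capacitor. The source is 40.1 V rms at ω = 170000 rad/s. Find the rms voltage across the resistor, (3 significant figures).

X_C = 1/(ωC) = 2430 Ω
Z = 5850 − j2430 Ω
|Z| = √(5850² + 2430²) = 6330 Ω
I = V/|Z| = 6.33 mA
V_R = I·|Z_R| = 0.00633 × 5850 = 37.0 V

37.0 V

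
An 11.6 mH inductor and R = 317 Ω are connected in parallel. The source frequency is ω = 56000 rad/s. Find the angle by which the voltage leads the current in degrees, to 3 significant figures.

26.0°

X_L = ωL = 650 Ω
Parallel: admittances add. Y = 1/R + 1/(jωL)
Y = (0.00315 − j0.00154) S
|Y| = 0.00351 S → |Z| = 1/|Y| = 285 Ω, ∠Z = −∠Y = 26.0°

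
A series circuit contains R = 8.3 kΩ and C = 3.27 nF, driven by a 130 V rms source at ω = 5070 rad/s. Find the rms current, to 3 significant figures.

2.14 mA

X_C = 1/(ωC) = 60300 Ω
Z = 8300 − j60300 Ω
|Z| = √(8300² + 60300²) = 60900 Ω
I = V/|Z| = 130/60900 = 2.14 mA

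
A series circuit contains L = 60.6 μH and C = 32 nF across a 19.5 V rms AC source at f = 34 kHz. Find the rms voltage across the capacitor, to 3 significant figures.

21.4 V

ω = 2πf = 213600 rad/s
X_L = ωL = 12.9 Ω
X_C = 1/(ωC) = 146 Ω
Net reactance X = X_L − X_C = -133 Ω
Z = − j133 Ω
|Z| = √(0² + 133²) = 133 Ω
I = V/|Z| = 146 mA
V_C = I·|Z_C| = 0.146 × 146 = 21.4 V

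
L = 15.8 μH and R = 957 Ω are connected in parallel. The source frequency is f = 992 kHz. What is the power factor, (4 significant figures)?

ω = 2πf = 6.233e+06 rad/s
X_L = ωL = 98.48 Ω
Parallel: admittances add. Y = 1/R + 1/(jωL)
Y = (0.001045 − j0.01015) S
|Y| = 0.01021 S → |Z| = 1/|Y| = 97.96 Ω, ∠Z = −∠Y = 84.12°
cos φ = cos(84.12°) = 0.1024

0.1024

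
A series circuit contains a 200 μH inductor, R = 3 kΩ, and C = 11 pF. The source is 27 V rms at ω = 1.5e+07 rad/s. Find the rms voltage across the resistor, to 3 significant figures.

X_L = ωL = 3000 Ω
X_C = 1/(ωC) = 6060 Ω
Net reactance X = X_L − X_C = -3060 Ω
Z = 3000 − j3060 Ω
|Z| = √(3000² + 3060²) = 4290 Ω
I = V/|Z| = 6.30 mA
V_R = I·|Z_R| = 0.00630 × 3000 = 18.9 V

18.9 V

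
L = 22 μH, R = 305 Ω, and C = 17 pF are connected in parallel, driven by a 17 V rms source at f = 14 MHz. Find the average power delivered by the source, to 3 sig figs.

ω = 2πf = 8.796e+07 rad/s
X_L = ωL = 1940 Ω
X_C = 1/(ωC) = 669 Ω
Parallel: admittances add. Y = 1/R + 1/(jωL) + jωC
Y = (0.00328 + j0.000979) S
|Y| = 0.00342 S → |Z| = 1/|Y| = 292 Ω, ∠Z = −∠Y = -16.6°
I = V/|Z| = 58.2 mA
P = VI cos φ = 17 × 0.0582 × cos(-16.6°) = 948 mW

948 mW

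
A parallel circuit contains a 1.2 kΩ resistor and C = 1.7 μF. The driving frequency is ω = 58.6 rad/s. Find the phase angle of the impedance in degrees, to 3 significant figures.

X_C = 1/(ωC) = 10000 Ω
Parallel: admittances add. Y = 1/R + jωC
Y = (0.000833 + j9.96e-05) S
|Y| = 0.000839 S → |Z| = 1/|Y| = 1190 Ω, ∠Z = −∠Y = -6.82°

-6.82°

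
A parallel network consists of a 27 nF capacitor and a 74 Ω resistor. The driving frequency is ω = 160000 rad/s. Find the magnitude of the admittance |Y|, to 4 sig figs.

14.19 mS

X_C = 1/(ωC) = 231.5 Ω
Parallel: admittances add. Y = 1/R + jωC
Y = (0.01351 + j0.004320) S
|Y| = 0.01419 S → |Z| = 1/|Y| = 70.49 Ω, ∠Z = −∠Y = -17.73°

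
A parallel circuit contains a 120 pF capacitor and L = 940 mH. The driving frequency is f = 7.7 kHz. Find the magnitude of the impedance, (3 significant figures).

ω = 2πf = 48380 rad/s
X_L = ωL = 45500 Ω
X_C = 1/(ωC) = 172000 Ω
Parallel: admittances add. Y = 1/(jωL) + jωC
Y = (0 − j1.62e-05) S
|Y| = 1.62e-05 S → |Z| = 1/|Y| = 61800 Ω, ∠Z = −∠Y = 90.0°

61800 Ω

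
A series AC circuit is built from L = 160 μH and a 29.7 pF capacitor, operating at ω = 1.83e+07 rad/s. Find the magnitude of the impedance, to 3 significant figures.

1090 Ω

X_L = ωL = 2930 Ω
X_C = 1/(ωC) = 1840 Ω
Net reactance X = X_L − X_C = 1090 Ω
Z = j1090 Ω
|Z| = √(0² + 1090²) = 1090 Ω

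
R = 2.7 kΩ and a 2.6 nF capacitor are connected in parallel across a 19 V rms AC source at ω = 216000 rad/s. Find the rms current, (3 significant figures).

12.8 mA

X_C = 1/(ωC) = 1780 Ω
Parallel: admittances add. Y = 1/R + jωC
Y = (0.000370 + j0.000562) S
|Y| = 0.000673 S → |Z| = 1/|Y| = 1490 Ω, ∠Z = −∠Y = -56.6°
I = V/|Z| = 19/1490 = 12.8 mA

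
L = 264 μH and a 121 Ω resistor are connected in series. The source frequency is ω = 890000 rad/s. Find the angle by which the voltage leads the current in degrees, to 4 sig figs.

X_L = ωL = 235.0 Ω
Z = 121.0 + j235.0 Ω
|Z| = √(121.0² + 235.0²) = 264.3 Ω
∠Z = arctan(235.0/121.0) = 62.75°

62.75°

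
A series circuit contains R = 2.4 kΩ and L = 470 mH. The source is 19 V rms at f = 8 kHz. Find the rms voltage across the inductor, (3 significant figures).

18.9 V

ω = 2πf = 50270 rad/s
X_L = ωL = 23600 Ω
Z = 2400 + j23600 Ω
|Z| = √(2400² + 23600²) = 23700 Ω
I = V/|Z| = 800 μA
V_L = I·|Z_L| = 0.000800 × 23600 = 18.9 V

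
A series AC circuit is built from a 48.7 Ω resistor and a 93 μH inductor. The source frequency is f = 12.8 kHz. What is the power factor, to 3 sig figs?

0.988

ω = 2πf = 80420 rad/s
X_L = ωL = 7.48 Ω
Z = 48.7 + j7.48 Ω
|Z| = √(48.7² + 7.48²) = 49.3 Ω
∠Z = arctan(7.48/48.7) = 8.73°
cos φ = cos(8.73°) = 0.988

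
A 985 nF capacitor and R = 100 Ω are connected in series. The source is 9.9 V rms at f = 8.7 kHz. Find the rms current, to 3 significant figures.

97.3 mA

ω = 2πf = 54660 rad/s
X_C = 1/(ωC) = 18.6 Ω
Z = 100 − j18.6 Ω
|Z| = √(100² + 18.6²) = 102 Ω
I = V/|Z| = 9.9/102 = 97.3 mA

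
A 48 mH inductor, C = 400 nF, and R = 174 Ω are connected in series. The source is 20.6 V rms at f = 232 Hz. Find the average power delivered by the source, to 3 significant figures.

27.0 mW

ω = 2πf = 1458 rad/s
X_L = ωL = 70.0 Ω
X_C = 1/(ωC) = 1720 Ω
Net reactance X = X_L − X_C = -1650 Ω
Z = 174 − j1650 Ω
|Z| = √(174² + 1650²) = 1650 Ω
∠Z = arctan(-1650/174) = -84.0°
I = V/|Z| = 12.5 mA
P = VI cos φ = 20.6 × 0.0125 × cos(-84.0°) = 27.0 mW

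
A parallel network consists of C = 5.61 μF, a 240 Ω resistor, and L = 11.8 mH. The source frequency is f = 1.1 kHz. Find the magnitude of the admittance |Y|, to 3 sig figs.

ω = 2πf = 6912 rad/s
X_L = ωL = 81.6 Ω
X_C = 1/(ωC) = 25.8 Ω
Parallel: admittances add. Y = 1/R + 1/(jωL) + jωC
Y = (0.00417 + j0.0265) S
|Y| = 0.0268 S → |Z| = 1/|Y| = 37.3 Ω, ∠Z = −∠Y = -81.1°

26.8 mS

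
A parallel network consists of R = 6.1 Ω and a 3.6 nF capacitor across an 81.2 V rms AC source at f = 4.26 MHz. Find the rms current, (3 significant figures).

ω = 2πf = 2.677e+07 rad/s
X_C = 1/(ωC) = 10.4 Ω
Parallel: admittances add. Y = 1/R + jωC
Y = (0.164 + j0.0964) S
|Y| = 0.190 S → |Z| = 1/|Y| = 5.26 Ω, ∠Z = −∠Y = -30.4°
I = V/|Z| = 81.2/5.26 = 15.4 A

15.4 A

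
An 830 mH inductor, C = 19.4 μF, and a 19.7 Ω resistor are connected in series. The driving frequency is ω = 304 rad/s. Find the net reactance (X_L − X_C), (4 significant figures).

82.76 Ω

X_L = ωL = 252.3 Ω
X_C = 1/(ωC) = 169.6 Ω
X = 252.3 − 169.6 = 82.76 Ω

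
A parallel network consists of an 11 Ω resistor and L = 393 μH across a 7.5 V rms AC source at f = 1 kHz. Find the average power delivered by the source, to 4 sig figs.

5.114 W

ω = 2πf = 6283 rad/s
X_L = ωL = 2.469 Ω
Parallel: admittances add. Y = 1/R + 1/(jωL)
Y = (0.09091 − j0.4050) S
|Y| = 0.4151 S → |Z| = 1/|Y| = 2.409 Ω, ∠Z = −∠Y = 77.35°
I = V/|Z| = 3.113 A
P = VI cos φ = 7.5 × 3.113 × cos(77.35°) = 5.114 W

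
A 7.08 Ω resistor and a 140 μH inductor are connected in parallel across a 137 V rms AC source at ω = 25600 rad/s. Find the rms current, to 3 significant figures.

42.8 A

X_L = ωL = 3.58 Ω
Parallel: admittances add. Y = 1/R + 1/(jωL)
Y = (0.141 − j0.279) S
|Y| = 0.313 S → |Z| = 1/|Y| = 3.20 Ω, ∠Z = −∠Y = 63.2°
I = V/|Z| = 137/3.20 = 42.8 A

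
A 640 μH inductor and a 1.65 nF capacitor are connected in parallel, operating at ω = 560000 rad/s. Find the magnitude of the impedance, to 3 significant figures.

X_L = ωL = 358 Ω
X_C = 1/(ωC) = 1080 Ω
Parallel: admittances add. Y = 1/(jωL) + jωC
Y = (0 − j0.00187) S
|Y| = 0.00187 S → |Z| = 1/|Y| = 536 Ω, ∠Z = −∠Y = 90.0°

536 Ω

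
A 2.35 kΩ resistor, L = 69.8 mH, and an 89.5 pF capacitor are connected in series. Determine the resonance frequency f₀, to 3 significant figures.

ω₀ = 1/√(LC) = 1/√(0.0698 × 8.95e-11) = 400100 rad/s
f₀ = ω₀/(2π) = 63.7 kHz

63.7 kHz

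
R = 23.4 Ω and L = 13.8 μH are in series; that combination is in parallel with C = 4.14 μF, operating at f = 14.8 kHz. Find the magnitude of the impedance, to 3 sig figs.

2.60 Ω

ω = 2πf = 92990 rad/s
X_L = ωL = 1.28 Ω
X_C = 1/(ωC) = 2.60 Ω
Branch 1 (R+jX_L): Z₁ = 23.4 + j1.28 Ω, |Z₁| = 23.4 Ω
Branch 2 (−jX_C): Z₂ = −j2.60 Ω
Parallel: Z = Z₁Z₂/(Z₁+Z₂), |Z| = 2.60 Ω, ∠Z = -83.6°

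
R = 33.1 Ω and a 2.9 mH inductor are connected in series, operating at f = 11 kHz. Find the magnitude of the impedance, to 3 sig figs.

ω = 2πf = 69120 rad/s
X_L = ωL = 200 Ω
Z = 33.1 + j200 Ω
|Z| = √(33.1² + 200²) = 203 Ω

203 Ω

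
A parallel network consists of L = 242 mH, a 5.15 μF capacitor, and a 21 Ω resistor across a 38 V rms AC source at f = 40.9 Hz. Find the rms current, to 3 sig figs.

1.89 A

ω = 2πf = 257.0 rad/s
X_L = ωL = 62.2 Ω
X_C = 1/(ωC) = 756 Ω
Parallel: admittances add. Y = 1/R + 1/(jωL) + jωC
Y = (0.0476 − j0.0148) S
|Y| = 0.0499 S → |Z| = 1/|Y| = 20.1 Ω, ∠Z = −∠Y = 17.2°
I = V/|Z| = 38/20.1 = 1.89 A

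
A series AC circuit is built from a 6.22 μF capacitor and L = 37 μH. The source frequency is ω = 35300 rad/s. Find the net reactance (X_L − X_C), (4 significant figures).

X_L = ωL = 1.306 Ω
X_C = 1/(ωC) = 4.554 Ω
X = 1.306 − 4.554 = -3.248 Ω

-3.248 Ω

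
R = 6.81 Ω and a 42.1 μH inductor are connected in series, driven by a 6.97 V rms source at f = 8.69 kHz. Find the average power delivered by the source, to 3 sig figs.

6.40 W

ω = 2πf = 54600 rad/s
X_L = ωL = 2.30 Ω
Z = 6.81 + j2.30 Ω
|Z| = √(6.81² + 2.30²) = 7.19 Ω
∠Z = arctan(2.30/6.81) = 18.7°
I = V/|Z| = 970 mA
P = VI cos φ = 6.97 × 0.970 × cos(18.7°) = 6.40 W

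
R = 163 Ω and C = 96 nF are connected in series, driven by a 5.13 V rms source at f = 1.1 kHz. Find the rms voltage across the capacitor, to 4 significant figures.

ω = 2πf = 6912 rad/s
X_C = 1/(ωC) = 1507 Ω
Z = 163.0 − j1507 Ω
|Z| = √(163.0² + 1507²) = 1516 Ω
I = V/|Z| = 3.384 mA
V_C = I·|Z_C| = 0.003384 × 1507 = 5.100 V

5.100 V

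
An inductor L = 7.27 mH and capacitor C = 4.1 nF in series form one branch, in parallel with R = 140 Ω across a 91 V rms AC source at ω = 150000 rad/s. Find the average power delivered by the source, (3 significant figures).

X_L = ωL = 1090 Ω
X_C = 1/(ωC) = 1630 Ω
Branch 1: Z₁ = R = 140 Ω
Branch 2 (series LC): Z₂ = j(X_L − X_C) = −j536 Ω
Parallel: Z = Z₁Z₂/(Z₁+Z₂), |Z| = 135 Ω, ∠Z = -14.7°
I = V/|Z| = 672 mA
P = VI cos φ = 91 × 0.672 × cos(-14.7°) = 59.1 W

59.1 W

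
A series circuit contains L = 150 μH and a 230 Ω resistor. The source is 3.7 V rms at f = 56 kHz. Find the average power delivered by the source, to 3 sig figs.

ω = 2πf = 351900 rad/s
X_L = ωL = 52.8 Ω
Z = 230 + j52.8 Ω
|Z| = √(230² + 52.8²) = 236 Ω
∠Z = arctan(52.8/230) = 12.9°
I = V/|Z| = 15.7 mA
P = VI cos φ = 3.7 × 0.0157 × cos(12.9°) = 56.5 mW

56.5 mW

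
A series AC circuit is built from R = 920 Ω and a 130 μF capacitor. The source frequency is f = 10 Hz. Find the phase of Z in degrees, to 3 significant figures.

-7.58°

ω = 2πf = 62.83 rad/s
X_C = 1/(ωC) = 122 Ω
Z = 920 − j122 Ω
|Z| = √(920² + 122²) = 928 Ω
∠Z = arctan(-122/920) = -7.58°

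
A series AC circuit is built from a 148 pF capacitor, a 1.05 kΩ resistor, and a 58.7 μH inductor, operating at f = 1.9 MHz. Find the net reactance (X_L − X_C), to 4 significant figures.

134.8 Ω

ω = 2πf = 1.194e+07 rad/s
X_L = ωL = 700.8 Ω
X_C = 1/(ωC) = 566.0 Ω
X = 700.8 − 566.0 = 134.8 Ω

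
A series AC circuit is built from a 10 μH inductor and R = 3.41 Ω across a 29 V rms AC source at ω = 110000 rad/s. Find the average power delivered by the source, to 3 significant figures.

223 W

X_L = ωL = 1.10 Ω
Z = 3.41 + j1.10 Ω
|Z| = √(3.41² + 1.10²) = 3.58 Ω
∠Z = arctan(1.10/3.41) = 17.9°
I = V/|Z| = 8.09 A
P = VI cos φ = 29 × 8.09 × cos(17.9°) = 223 W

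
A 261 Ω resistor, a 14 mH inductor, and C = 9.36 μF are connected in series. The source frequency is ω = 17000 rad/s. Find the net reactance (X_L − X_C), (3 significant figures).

232 Ω

X_L = ωL = 238 Ω
X_C = 1/(ωC) = 6.28 Ω
X = 238 − 6.28 = 232 Ω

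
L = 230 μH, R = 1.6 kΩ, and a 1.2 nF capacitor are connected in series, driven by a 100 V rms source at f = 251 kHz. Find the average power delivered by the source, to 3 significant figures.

6.18 W

ω = 2πf = 1.577e+06 rad/s
X_L = ωL = 363 Ω
X_C = 1/(ωC) = 528 Ω
Net reactance X = X_L − X_C = -166 Ω
Z = 1600 − j166 Ω
|Z| = √(1600² + 166²) = 1610 Ω
∠Z = arctan(-166/1600) = -5.91°
I = V/|Z| = 62.2 mA
P = VI cos φ = 100 × 0.0622 × cos(-5.91°) = 6.18 W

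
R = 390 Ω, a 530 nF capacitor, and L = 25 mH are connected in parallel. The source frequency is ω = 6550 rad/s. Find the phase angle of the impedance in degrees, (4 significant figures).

X_L = ωL = 163.8 Ω
X_C = 1/(ωC) = 288.1 Ω
Parallel: admittances add. Y = 1/R + 1/(jωL) + jωC
Y = (0.002564 − j0.002635) S
|Y| = 0.003677 S → |Z| = 1/|Y| = 272.0 Ω, ∠Z = −∠Y = 45.79°

45.79°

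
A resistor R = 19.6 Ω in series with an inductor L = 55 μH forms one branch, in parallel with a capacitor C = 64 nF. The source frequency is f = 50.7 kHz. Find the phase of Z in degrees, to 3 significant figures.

9.93°

ω = 2πf = 318600 rad/s
X_L = ωL = 17.5 Ω
X_C = 1/(ωC) = 49.0 Ω
Branch 1 (R+jX_L): Z₁ = 19.6 + j17.5 Ω, |Z₁| = 26.3 Ω
Branch 2 (−jX_C): Z₂ = −j49.0 Ω
Parallel: Z = Z₁Z₂/(Z₁+Z₂), |Z| = 34.7 Ω, ∠Z = 9.93°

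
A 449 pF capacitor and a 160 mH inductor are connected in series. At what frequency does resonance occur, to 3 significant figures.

18.8 kHz

ω₀ = 1/√(LC) = 1/√(0.16 × 4.49e-10) = 118000 rad/s
f₀ = ω₀/(2π) = 18.8 kHz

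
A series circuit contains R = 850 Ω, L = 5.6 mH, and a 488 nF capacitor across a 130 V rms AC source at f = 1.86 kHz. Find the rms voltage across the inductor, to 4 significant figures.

ω = 2πf = 11690 rad/s
X_L = ωL = 65.45 Ω
X_C = 1/(ωC) = 175.3 Ω
Net reactance X = X_L − X_C = -109.9 Ω
Z = 850.0 − j109.9 Ω
|Z| = √(850.0² + 109.9²) = 857.1 Ω
I = V/|Z| = 151.7 mA
V_L = I·|Z_L| = 0.1517 × 65.45 = 9.927 V

9.927 V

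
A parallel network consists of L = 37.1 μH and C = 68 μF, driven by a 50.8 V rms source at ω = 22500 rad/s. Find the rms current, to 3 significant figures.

X_L = ωL = 0.835 Ω
X_C = 1/(ωC) = 0.654 Ω
Parallel: admittances add. Y = 1/(jωL) + jωC
Y = (0 + j0.332) S
|Y| = 0.332 S → |Z| = 1/|Y| = 3.01 Ω, ∠Z = −∠Y = -90.0°
I = V/|Z| = 50.8/3.01 = 16.9 A

16.9 A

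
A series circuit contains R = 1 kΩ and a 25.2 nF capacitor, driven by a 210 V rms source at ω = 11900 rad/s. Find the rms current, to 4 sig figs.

60.32 mA

X_C = 1/(ωC) = 3335 Ω
Z = 1000 − j3335 Ω
|Z| = √(1000² + 3335²) = 3481 Ω
I = V/|Z| = 210/3481 = 60.32 mA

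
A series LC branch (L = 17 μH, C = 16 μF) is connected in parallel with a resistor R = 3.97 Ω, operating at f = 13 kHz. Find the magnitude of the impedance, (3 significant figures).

0.616 Ω

ω = 2πf = 81680 rad/s
X_L = ωL = 1.39 Ω
X_C = 1/(ωC) = 0.765 Ω
Branch 1: Z₁ = R = 3.97 Ω
Branch 2 (series LC): Z₂ = j(X_L − X_C) = j0.623 Ω
Parallel: Z = Z₁Z₂/(Z₁+Z₂), |Z| = 0.616 Ω, ∠Z = 81.1°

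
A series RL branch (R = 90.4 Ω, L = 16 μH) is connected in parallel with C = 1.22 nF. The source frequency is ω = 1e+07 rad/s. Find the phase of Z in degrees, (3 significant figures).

X_L = ωL = 160 Ω
X_C = 1/(ωC) = 82.0 Ω
Branch 1 (R+jX_L): Z₁ = 90.4 + j160 Ω, |Z₁| = 184 Ω
Branch 2 (−jX_C): Z₂ = −j82.0 Ω
Parallel: Z = Z₁Z₂/(Z₁+Z₂), |Z| = 126 Ω, ∠Z = -70.3°

-70.3°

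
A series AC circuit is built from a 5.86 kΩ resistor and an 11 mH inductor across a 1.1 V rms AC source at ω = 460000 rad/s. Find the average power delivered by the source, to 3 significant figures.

118 μW

X_L = ωL = 5060 Ω
Z = 5860 + j5060 Ω
|Z| = √(5860² + 5060²) = 7740 Ω
∠Z = arctan(5060/5860) = 40.8°
I = V/|Z| = 142 μA
P = VI cos φ = 1.1 × 0.000142 × cos(40.8°) = 118 μW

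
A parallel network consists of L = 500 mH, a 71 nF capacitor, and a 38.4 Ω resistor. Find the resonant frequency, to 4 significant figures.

ω₀ = 1/√(LC) = 1/√(0.5 × 7.1e-08) = 5307 rad/s
f₀ = ω₀/(2π) = 844.7 Hz

844.7 Hz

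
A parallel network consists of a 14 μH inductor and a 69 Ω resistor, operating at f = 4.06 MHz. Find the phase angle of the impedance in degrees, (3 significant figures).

10.9°

ω = 2πf = 2.551e+07 rad/s
X_L = ωL = 357 Ω
Parallel: admittances add. Y = 1/R + 1/(jωL)
Y = (0.0145 − j0.00280) S
|Y| = 0.0148 S → |Z| = 1/|Y| = 67.7 Ω, ∠Z = −∠Y = 10.9°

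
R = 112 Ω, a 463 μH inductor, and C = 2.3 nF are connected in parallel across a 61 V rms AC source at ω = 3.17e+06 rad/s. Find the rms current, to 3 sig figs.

678 mA

X_L = ωL = 1470 Ω
X_C = 1/(ωC) = 137 Ω
Parallel: admittances add. Y = 1/R + 1/(jωL) + jωC
Y = (0.00893 + j0.00661) S
|Y| = 0.0111 S → |Z| = 1/|Y| = 90.0 Ω, ∠Z = −∠Y = -36.5°
I = V/|Z| = 61/90.0 = 678 mA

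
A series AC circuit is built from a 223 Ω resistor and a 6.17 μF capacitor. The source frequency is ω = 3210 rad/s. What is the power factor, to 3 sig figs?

X_C = 1/(ωC) = 50.5 Ω
Z = 223 − j50.5 Ω
|Z| = √(223² + 50.5²) = 229 Ω
∠Z = arctan(-50.5/223) = -12.8°
cos φ = cos(-12.8°) = 0.975

0.975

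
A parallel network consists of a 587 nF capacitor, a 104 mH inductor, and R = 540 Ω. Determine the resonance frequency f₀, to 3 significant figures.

ω₀ = 1/√(LC) = 1/√(0.104 × 5.87e-07) = 4047 rad/s
f₀ = ω₀/(2π) = 644 Hz

644 Hz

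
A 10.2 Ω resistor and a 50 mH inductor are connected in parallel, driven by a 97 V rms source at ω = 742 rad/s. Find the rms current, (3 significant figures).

9.86 A

X_L = ωL = 37.1 Ω
Parallel: admittances add. Y = 1/R + 1/(jωL)
Y = (0.0980 − j0.0270) S
|Y| = 0.102 S → |Z| = 1/|Y| = 9.84 Ω, ∠Z = −∠Y = 15.4°
I = V/|Z| = 97/9.84 = 9.86 A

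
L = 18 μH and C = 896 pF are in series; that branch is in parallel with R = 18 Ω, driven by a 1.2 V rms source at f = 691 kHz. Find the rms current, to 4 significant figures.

ω = 2πf = 4.342e+06 rad/s
X_L = ωL = 78.15 Ω
X_C = 1/(ωC) = 257.1 Ω
Branch 1: Z₁ = R = 18.00 Ω
Branch 2 (series LC): Z₂ = j(X_L − X_C) = −j178.9 Ω
Parallel: Z = Z₁Z₂/(Z₁+Z₂), |Z| = 17.91 Ω, ∠Z = -5.745°
I = V/|Z| = 1.2/17.91 = 67.00 mA

67.00 mA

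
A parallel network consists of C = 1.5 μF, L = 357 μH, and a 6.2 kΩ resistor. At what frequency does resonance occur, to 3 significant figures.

ω₀ = 1/√(LC) = 1/√(0.000357 × 1.5e-06) = 43210 rad/s
f₀ = ω₀/(2π) = 6.88 kHz

6.88 kHz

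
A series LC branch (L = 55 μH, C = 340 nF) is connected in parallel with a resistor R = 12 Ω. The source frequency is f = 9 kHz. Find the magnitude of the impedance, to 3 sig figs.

11.7 Ω

ω = 2πf = 56550 rad/s
X_L = ωL = 3.11 Ω
X_C = 1/(ωC) = 52.0 Ω
Branch 1: Z₁ = R = 12.0 Ω
Branch 2 (series LC): Z₂ = j(X_L − X_C) = −j48.9 Ω
Parallel: Z = Z₁Z₂/(Z₁+Z₂), |Z| = 11.7 Ω, ∠Z = -13.8°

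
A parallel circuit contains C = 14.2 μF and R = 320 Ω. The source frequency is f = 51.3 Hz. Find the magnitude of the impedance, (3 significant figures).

180 Ω

ω = 2πf = 322.3 rad/s
X_C = 1/(ωC) = 218 Ω
Parallel: admittances add. Y = 1/R + jωC
Y = (0.00313 + j0.00458) S
|Y| = 0.00554 S → |Z| = 1/|Y| = 180 Ω, ∠Z = −∠Y = -55.7°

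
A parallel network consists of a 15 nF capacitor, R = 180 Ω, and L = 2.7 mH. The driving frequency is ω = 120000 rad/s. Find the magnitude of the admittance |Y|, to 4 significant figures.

X_L = ωL = 324.0 Ω
X_C = 1/(ωC) = 555.6 Ω
Parallel: admittances add. Y = 1/R + 1/(jωL) + jωC
Y = (0.005556 − j0.001286) S
|Y| = 0.005703 S → |Z| = 1/|Y| = 175.4 Ω, ∠Z = −∠Y = 13.04°

5.703 mS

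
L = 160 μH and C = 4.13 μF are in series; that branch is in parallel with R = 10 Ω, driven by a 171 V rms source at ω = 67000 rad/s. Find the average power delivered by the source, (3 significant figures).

X_L = ωL = 10.7 Ω
X_C = 1/(ωC) = 3.61 Ω
Branch 1: Z₁ = R = 10.0 Ω
Branch 2 (series LC): Z₂ = j(X_L − X_C) = j7.11 Ω
Parallel: Z = Z₁Z₂/(Z₁+Z₂), |Z| = 5.79 Ω, ∠Z = 54.6°
I = V/|Z| = 29.5 A
P = VI cos φ = 171 × 29.5 × cos(54.6°) = 2.92 kW

2.92 kW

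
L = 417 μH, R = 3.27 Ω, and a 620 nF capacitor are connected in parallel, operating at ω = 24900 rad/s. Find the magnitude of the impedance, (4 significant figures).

X_L = ωL = 10.38 Ω
X_C = 1/(ωC) = 64.78 Ω
Parallel: admittances add. Y = 1/R + 1/(jωL) + jωC
Y = (0.3058 − j0.08087) S
|Y| = 0.3163 S → |Z| = 1/|Y| = 3.161 Ω, ∠Z = −∠Y = 14.81°

3.161 Ω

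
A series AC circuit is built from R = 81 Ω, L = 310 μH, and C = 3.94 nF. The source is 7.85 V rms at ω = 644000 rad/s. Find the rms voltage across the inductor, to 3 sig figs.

7.44 V

X_L = ωL = 200 Ω
X_C = 1/(ωC) = 394 Ω
Net reactance X = X_L − X_C = -194 Ω
Z = 81.0 − j194 Ω
|Z| = √(81.0² + 194²) = 211 Ω
I = V/|Z| = 37.3 mA
V_L = I·|Z_L| = 0.0373 × 200 = 7.44 V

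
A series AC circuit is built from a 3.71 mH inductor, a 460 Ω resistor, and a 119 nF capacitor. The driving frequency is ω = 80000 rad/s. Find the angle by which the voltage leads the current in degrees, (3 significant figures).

22.6°

X_L = ωL = 297 Ω
X_C = 1/(ωC) = 105 Ω
Net reactance X = X_L − X_C = 192 Ω
Z = 460 + j192 Ω
|Z| = √(460² + 192²) = 498 Ω
∠Z = arctan(192/460) = 22.6°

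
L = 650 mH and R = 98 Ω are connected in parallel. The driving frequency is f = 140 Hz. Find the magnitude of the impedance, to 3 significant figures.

96.6 Ω

ω = 2πf = 879.6 rad/s
X_L = ωL = 572 Ω
Parallel: admittances add. Y = 1/R + 1/(jωL)
Y = (0.0102 − j0.00175) S
|Y| = 0.0104 S → |Z| = 1/|Y| = 96.6 Ω, ∠Z = −∠Y = 9.73°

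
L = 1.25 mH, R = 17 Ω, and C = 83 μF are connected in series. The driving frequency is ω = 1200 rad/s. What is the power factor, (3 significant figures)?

X_L = ωL = 1.50 Ω
X_C = 1/(ωC) = 10.0 Ω
Net reactance X = X_L − X_C = -8.54 Ω
Z = 17.0 − j8.54 Ω
|Z| = √(17.0² + 8.54²) = 19.0 Ω
∠Z = arctan(-8.54/17.0) = -26.7°
cos φ = cos(-26.7°) = 0.894

0.894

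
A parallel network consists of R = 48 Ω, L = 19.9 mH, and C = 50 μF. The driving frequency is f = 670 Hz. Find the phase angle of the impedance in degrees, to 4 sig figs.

ω = 2πf = 4210 rad/s
X_L = ωL = 83.77 Ω
X_C = 1/(ωC) = 4.751 Ω
Parallel: admittances add. Y = 1/R + 1/(jωL) + jωC
Y = (0.02083 + j0.1985) S
|Y| = 0.1996 S → |Z| = 1/|Y| = 5.009 Ω, ∠Z = −∠Y = -84.01°

-84.01°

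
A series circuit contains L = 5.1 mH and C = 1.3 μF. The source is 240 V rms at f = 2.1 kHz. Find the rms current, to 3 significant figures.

ω = 2πf = 13190 rad/s
X_L = ωL = 67.3 Ω
X_C = 1/(ωC) = 58.3 Ω
Net reactance X = X_L − X_C = 8.99 Ω
Z = j8.99 Ω
|Z| = √(0² + 8.99²) = 8.99 Ω
I = V/|Z| = 240/8.99 = 26.7 A

26.7 A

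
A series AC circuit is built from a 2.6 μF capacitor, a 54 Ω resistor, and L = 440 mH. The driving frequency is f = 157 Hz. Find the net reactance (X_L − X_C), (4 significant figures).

ω = 2πf = 986.5 rad/s
X_L = ωL = 434.0 Ω
X_C = 1/(ωC) = 389.9 Ω
X = 434.0 − 389.9 = 44.15 Ω

44.15 Ω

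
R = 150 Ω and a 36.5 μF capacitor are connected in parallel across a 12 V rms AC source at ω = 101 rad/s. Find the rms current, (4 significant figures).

91.42 mA

X_C = 1/(ωC) = 271.3 Ω
Parallel: admittances add. Y = 1/R + jωC
Y = (0.006667 + j0.003687) S
|Y| = 0.007618 S → |Z| = 1/|Y| = 131.3 Ω, ∠Z = −∠Y = -28.94°
I = V/|Z| = 12/131.3 = 91.42 mA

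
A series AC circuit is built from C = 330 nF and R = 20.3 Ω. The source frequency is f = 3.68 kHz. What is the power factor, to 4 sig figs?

0.1531

ω = 2πf = 23120 rad/s
X_C = 1/(ωC) = 131.1 Ω
Z = 20.30 − j131.1 Ω
|Z| = √(20.30² + 131.1²) = 132.6 Ω
∠Z = arctan(-131.1/20.30) = -81.20°
cos φ = cos(-81.20°) = 0.1531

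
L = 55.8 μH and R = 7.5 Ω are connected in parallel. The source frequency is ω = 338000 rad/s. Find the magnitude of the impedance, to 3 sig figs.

X_L = ωL = 18.9 Ω
Parallel: admittances add. Y = 1/R + 1/(jωL)
Y = (0.133 − j0.0530) S
|Y| = 0.143 S → |Z| = 1/|Y| = 6.97 Ω, ∠Z = −∠Y = 21.7°

6.97 Ω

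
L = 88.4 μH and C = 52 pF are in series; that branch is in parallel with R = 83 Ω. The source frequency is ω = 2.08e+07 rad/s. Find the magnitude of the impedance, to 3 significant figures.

X_L = ωL = 1840 Ω
X_C = 1/(ωC) = 925 Ω
Branch 1: Z₁ = R = 83.0 Ω
Branch 2 (series LC): Z₂ = j(X_L − X_C) = j914 Ω
Parallel: Z = Z₁Z₂/(Z₁+Z₂), |Z| = 82.7 Ω, ∠Z = 5.19°

82.7 Ω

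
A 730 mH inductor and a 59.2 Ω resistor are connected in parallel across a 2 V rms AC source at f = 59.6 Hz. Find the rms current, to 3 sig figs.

ω = 2πf = 374.5 rad/s
X_L = ωL = 273 Ω
Parallel: admittances add. Y = 1/R + 1/(jωL)
Y = (0.0169 − j0.00366) S
|Y| = 0.0173 S → |Z| = 1/|Y| = 57.9 Ω, ∠Z = −∠Y = 12.2°
I = V/|Z| = 2/57.9 = 34.6 mA

34.6 mA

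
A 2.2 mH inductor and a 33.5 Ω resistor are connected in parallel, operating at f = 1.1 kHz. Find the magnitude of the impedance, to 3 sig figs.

13.8 Ω

ω = 2πf = 6912 rad/s
X_L = ωL = 15.2 Ω
Parallel: admittances add. Y = 1/R + 1/(jωL)
Y = (0.0299 − j0.0658) S
|Y| = 0.0722 S → |Z| = 1/|Y| = 13.8 Ω, ∠Z = −∠Y = 65.6°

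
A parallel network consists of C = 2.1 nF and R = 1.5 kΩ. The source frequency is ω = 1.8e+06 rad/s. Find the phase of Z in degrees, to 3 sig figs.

-80.0°

X_C = 1/(ωC) = 265 Ω
Parallel: admittances add. Y = 1/R + jωC
Y = (0.000667 + j0.00378) S
|Y| = 0.00384 S → |Z| = 1/|Y| = 261 Ω, ∠Z = −∠Y = -80.0°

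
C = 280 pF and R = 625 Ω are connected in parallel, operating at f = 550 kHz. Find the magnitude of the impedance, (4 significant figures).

ω = 2πf = 3.456e+06 rad/s
X_C = 1/(ωC) = 1033 Ω
Parallel: admittances add. Y = 1/R + jωC
Y = (0.001600 + j0.0009676) S
|Y| = 0.001870 S → |Z| = 1/|Y| = 534.8 Ω, ∠Z = −∠Y = -31.16°

534.8 Ω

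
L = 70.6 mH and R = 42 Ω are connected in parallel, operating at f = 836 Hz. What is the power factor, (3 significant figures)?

ω = 2πf = 5253 rad/s
X_L = ωL = 371 Ω
Parallel: admittances add. Y = 1/R + 1/(jωL)
Y = (0.0238 − j0.00270) S
|Y| = 0.0240 S → |Z| = 1/|Y| = 41.7 Ω, ∠Z = −∠Y = 6.46°
cos φ = cos(6.46°) = 0.994

0.994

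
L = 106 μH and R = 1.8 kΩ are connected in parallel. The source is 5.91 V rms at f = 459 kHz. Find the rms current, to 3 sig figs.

ω = 2πf = 2.884e+06 rad/s
X_L = ωL = 306 Ω
Parallel: admittances add. Y = 1/R + 1/(jωL)
Y = (0.000556 − j0.00327) S
|Y| = 0.00332 S → |Z| = 1/|Y| = 301 Ω, ∠Z = −∠Y = 80.4°
I = V/|Z| = 5.91/301 = 19.6 mA

19.6 mA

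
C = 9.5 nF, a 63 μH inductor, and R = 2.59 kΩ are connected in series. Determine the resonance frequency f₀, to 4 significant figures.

205.7 kHz

ω₀ = 1/√(LC) = 1/√(6.3e-05 × 9.5e-09) = 1.293e+06 rad/s
f₀ = ω₀/(2π) = 205.7 kHz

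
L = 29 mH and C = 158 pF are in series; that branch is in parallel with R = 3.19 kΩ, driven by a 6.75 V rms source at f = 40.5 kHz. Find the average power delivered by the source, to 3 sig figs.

14.3 mW

ω = 2πf = 254500 rad/s
X_L = ωL = 7380 Ω
X_C = 1/(ωC) = 24900 Ω
Branch 1: Z₁ = R = 3190 Ω
Branch 2 (series LC): Z₂ = j(X_L − X_C) = −j17500 Ω
Parallel: Z = Z₁Z₂/(Z₁+Z₂), |Z| = 3140 Ω, ∠Z = -10.3°
I = V/|Z| = 2.15 mA
P = VI cos φ = 6.75 × 0.00215 × cos(-10.3°) = 14.3 mW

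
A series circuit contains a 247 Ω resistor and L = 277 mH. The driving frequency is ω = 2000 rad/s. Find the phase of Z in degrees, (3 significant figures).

X_L = ωL = 554 Ω
Z = 247 + j554 Ω
|Z| = √(247² + 554²) = 607 Ω
∠Z = arctan(554/247) = 66.0°

66.0°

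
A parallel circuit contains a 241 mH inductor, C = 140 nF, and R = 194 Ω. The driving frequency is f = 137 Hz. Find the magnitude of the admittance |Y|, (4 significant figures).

6.976 mS

ω = 2πf = 860.8 rad/s
X_L = ωL = 207.5 Ω
X_C = 1/(ωC) = 8298 Ω
Parallel: admittances add. Y = 1/R + 1/(jωL) + jωC
Y = (0.005155 − j0.004700) S
|Y| = 0.006976 S → |Z| = 1/|Y| = 143.4 Ω, ∠Z = −∠Y = 42.36°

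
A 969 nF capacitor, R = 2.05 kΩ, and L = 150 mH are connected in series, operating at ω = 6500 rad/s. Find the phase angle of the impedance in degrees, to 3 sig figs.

21.7°

X_L = ωL = 975 Ω
X_C = 1/(ωC) = 159 Ω
Net reactance X = X_L − X_C = 816 Ω
Z = 2050 + j816 Ω
|Z| = √(2050² + 816²) = 2210 Ω
∠Z = arctan(816/2050) = 21.7°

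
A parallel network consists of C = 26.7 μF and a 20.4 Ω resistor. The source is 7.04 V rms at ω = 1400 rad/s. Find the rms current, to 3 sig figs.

X_C = 1/(ωC) = 26.8 Ω
Parallel: admittances add. Y = 1/R + jωC
Y = (0.0490 + j0.0374) S
|Y| = 0.0616 S → |Z| = 1/|Y| = 16.2 Ω, ∠Z = −∠Y = -37.3°
I = V/|Z| = 7.04/16.2 = 434 mA

434 mA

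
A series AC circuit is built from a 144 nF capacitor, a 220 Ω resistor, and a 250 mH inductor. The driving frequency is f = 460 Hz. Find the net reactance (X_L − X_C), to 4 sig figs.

ω = 2πf = 2890 rad/s
X_L = ωL = 722.6 Ω
X_C = 1/(ωC) = 2403 Ω
X = 722.6 − 2403 = -1680 Ω

-1680 Ω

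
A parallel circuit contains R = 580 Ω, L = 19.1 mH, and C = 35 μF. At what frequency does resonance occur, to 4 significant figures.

ω₀ = 1/√(LC) = 1/√(0.0191 × 3.5e-05) = 1223 rad/s
f₀ = ω₀/(2π) = 194.7 Hz

194.7 Hz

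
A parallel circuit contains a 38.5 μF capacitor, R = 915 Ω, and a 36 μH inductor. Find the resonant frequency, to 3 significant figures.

4.28 kHz

ω₀ = 1/√(LC) = 1/√(3.6e-05 × 3.85e-05) = 26860 rad/s
f₀ = ω₀/(2π) = 4.28 kHz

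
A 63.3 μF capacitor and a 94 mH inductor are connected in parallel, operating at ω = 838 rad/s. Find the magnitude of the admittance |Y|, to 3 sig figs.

40.4 mS

X_L = ωL = 78.8 Ω
X_C = 1/(ωC) = 18.9 Ω
Parallel: admittances add. Y = 1/(jωL) + jωC
Y = (0 + j0.0404) S
|Y| = 0.0404 S → |Z| = 1/|Y| = 24.8 Ω, ∠Z = −∠Y = -90.0°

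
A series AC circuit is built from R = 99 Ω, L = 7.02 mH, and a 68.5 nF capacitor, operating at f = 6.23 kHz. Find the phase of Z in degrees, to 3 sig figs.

ω = 2πf = 39140 rad/s
X_L = ωL = 275 Ω
X_C = 1/(ωC) = 373 Ω
Net reactance X = X_L − X_C = -98.1 Ω
Z = 99.0 − j98.1 Ω
|Z| = √(99.0² + 98.1²) = 139 Ω
∠Z = arctan(-98.1/99.0) = -44.8°

-44.8°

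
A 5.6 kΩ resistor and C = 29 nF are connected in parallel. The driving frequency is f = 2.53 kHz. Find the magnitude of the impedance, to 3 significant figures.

ω = 2πf = 15900 rad/s
X_C = 1/(ωC) = 2170 Ω
Parallel: admittances add. Y = 1/R + jωC
Y = (0.000179 + j0.000461) S
|Y| = 0.000494 S → |Z| = 1/|Y| = 2020 Ω, ∠Z = −∠Y = -68.8°

2020 Ω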